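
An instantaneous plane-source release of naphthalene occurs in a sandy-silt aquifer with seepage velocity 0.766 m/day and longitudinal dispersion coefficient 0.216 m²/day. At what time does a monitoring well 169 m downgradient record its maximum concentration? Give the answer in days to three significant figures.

For the 1D instantaneous-source solution, setting ∂C/∂t = 0 at fixed x gives v²t² + 2Dt − x² = 0, so t = (√(D² + v²x²) − D)/v².
√(D² + v²x²) = √(0.216² + 0.766² × 169²) = 129.5; v² = 0.586756.
t = (129.5 − 0.216)/0.586756 = 220 days (vs. the pure-advection estimate x/v = 221 d).

220 days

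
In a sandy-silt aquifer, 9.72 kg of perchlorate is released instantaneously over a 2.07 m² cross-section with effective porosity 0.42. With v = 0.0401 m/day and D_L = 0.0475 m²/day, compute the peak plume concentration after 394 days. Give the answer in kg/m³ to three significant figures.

0.729 kg/m³

The peak of an instantaneous 1D plume sits at x = vt; there the Gaussian factor is 1 and C_max = M/(n_e·A·√(4πDt)), where n_e·A is the pore area the mass is dissolved in.
√(4πDt) = √(4π × 0.0475 × 394) = 15.34 m, so C_max = 9.72/(0.42 × 2.07 × 15.34) = 0.729 kg/m³.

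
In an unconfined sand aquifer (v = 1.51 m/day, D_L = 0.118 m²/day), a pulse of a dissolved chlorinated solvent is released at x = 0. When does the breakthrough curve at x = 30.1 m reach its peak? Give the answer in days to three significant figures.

For the 1D instantaneous-source solution, setting ∂C/∂t = 0 at fixed x gives v²t² + 2Dt − x² = 0, so t = (√(D² + v²x²) − D)/v².
√(D² + v²x²) = √(0.118² + 1.51² × 30.1²) = 45.45; v² = 2.2801.
t = (45.45 − 0.118)/2.2801 = 19.9 days (vs. the pure-advection estimate x/v = 19.9 d).

19.9 days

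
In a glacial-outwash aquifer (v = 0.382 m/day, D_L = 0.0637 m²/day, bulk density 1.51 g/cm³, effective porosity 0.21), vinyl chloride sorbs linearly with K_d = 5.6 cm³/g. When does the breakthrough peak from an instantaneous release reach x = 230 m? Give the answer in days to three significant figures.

Retardation factor R = 1 + ρ_b·K_d/n = 1 + 1.51 × 5.6/0.21 = 41.27.
Sorption retards both mechanisms: v_R = v/R = 0.009256 m/day, D_R = D/R = 0.001543 m²/day.
Peak time from v_R²t² + 2D_R t − x² = 0: t = (√(D_R² + v_R²x²) − D_R)/v_R².
√(D_R² + v_R²x²) = √(0.001543² + 0.009256² × 230²) = 2.129; v_R² = 8.567e-05.
t = (2.129 − 0.001543)/8.567e-05 = 24800 days.

24800 days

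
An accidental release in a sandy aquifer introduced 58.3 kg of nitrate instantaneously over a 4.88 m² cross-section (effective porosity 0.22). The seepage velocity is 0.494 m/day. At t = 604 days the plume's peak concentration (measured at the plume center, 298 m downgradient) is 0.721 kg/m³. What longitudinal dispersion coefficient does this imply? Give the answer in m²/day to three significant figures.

0.747 m²/day

At the plume center C_max = M/(n_e·A·√(4πDt)), so D = M²/(4πt·(n_e·A·C_max)²).
n_e·A·C_max = 0.22 × 4.88 × 0.721 = 0.7741 kg/m.
D = 58.3²/(4π × 604 × 0.7741²) = 0.747 m²/day.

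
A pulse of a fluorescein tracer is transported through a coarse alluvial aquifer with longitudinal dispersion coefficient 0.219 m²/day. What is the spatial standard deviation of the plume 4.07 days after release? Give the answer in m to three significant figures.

Dispersive spreading gives a Gaussian with σ² = 2Dt; advection only shifts the center.
σ = √(2 × 0.219 × 4.07) = 1.34 m.

1.34 m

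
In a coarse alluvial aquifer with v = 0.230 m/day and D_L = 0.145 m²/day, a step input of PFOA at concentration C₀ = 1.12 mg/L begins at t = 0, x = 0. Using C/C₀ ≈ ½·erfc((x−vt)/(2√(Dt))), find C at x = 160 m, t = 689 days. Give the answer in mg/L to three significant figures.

For a continuous step input, C/C₀ ≈ ½·erfc((x−vt)/(2√(Dt))).
vt = 0.230 × 689 = 158.47 m and 2√(Dt) = 2√(0.145 × 689) = 19.99 m.
Argument (x−vt)/(2√(Dt)) = (160 − 158.47)/19.99 = 0.07654; ½·erfc(0.07654) = 0.4569.
C = 1.12 × 0.4569 = 0.512 mg/L.

0.512 mg/L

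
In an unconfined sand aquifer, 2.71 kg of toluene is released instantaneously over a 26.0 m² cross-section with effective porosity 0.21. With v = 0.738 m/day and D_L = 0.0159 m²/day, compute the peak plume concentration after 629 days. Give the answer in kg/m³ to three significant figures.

0.0443 kg/m³

The peak of an instantaneous 1D plume sits at x = vt; there the Gaussian factor is 1 and C_max = M/(n_e·A·√(4πDt)), where n_e·A is the pore area the mass is dissolved in.
√(4πDt) = √(4π × 0.0159 × 629) = 11.21 m, so C_max = 2.71/(0.21 × 26.0 × 11.21) = 0.0443 kg/m³.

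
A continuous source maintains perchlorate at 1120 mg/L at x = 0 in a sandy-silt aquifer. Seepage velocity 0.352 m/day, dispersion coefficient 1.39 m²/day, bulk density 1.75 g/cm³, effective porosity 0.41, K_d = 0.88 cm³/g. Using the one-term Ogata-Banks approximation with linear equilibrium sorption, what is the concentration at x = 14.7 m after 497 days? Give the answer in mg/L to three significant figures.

Retardation factor R = 1 + ρ_b·K_d/n = 1 + 1.75 × 0.88/0.41 = 4.756.
Sorption retards both mechanisms: v_R = v/R = 0.07401 m/day, D_R = D/R = 0.2923 m²/day.
v_R·t = 0.07401 × 497 = 36.78297 m; 2√(D_R t) = 24.11 m; argument = (14.7 − 36.78297)/24.11 = -0.9159.
C = C₀ × ½·erfc(-0.9159) = 1120 × 0.9024 = 1010 mg/L.

1010 mg/L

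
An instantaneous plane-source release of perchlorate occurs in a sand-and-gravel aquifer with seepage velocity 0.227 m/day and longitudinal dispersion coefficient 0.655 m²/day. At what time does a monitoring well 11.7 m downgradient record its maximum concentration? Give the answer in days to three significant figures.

40.4 days

For the 1D instantaneous-source solution, setting ∂C/∂t = 0 at fixed x gives v²t² + 2Dt − x² = 0, so t = (√(D² + v²x²) − D)/v².
√(D² + v²x²) = √(0.655² + 0.227² × 11.7²) = 2.735; v² = 0.051529.
t = (2.735 − 0.655)/0.051529 = 40.4 days (vs. the pure-advection estimate x/v = 51.5 d).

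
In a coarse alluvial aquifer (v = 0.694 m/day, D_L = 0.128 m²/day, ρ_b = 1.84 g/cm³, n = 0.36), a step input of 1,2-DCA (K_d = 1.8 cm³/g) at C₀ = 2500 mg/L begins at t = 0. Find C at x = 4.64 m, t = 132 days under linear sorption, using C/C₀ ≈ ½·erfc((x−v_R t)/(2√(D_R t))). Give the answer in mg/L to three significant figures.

2480 mg/L

Retardation factor R = 1 + ρ_b·K_d/n = 1 + 1.84 × 1.8/0.36 = 10.20.
Sorption retards both mechanisms: v_R = v/R = 0.06804 m/day, D_R = D/R = 0.01255 m²/day.
v_R·t = 0.06804 × 132 = 8.98128 m; 2√(D_R t) = 2.574 m; argument = (4.64 − 8.98128)/2.574 = -1.687.
C = C₀ × ½·erfc(-1.687) = 2500 × 0.9915 = 2480 mg/L.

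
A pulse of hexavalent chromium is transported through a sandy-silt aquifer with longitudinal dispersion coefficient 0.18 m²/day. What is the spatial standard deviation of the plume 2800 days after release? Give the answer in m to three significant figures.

31.7 m

Dispersive spreading gives a Gaussian with σ² = 2Dt; advection only shifts the center.
σ = √(2 × 0.18 × 2800) = 31.7 m.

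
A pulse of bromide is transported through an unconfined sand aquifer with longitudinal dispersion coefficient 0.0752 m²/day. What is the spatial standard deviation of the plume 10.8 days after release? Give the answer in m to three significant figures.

Dispersive spreading gives a Gaussian with σ² = 2Dt; advection only shifts the center.
σ = √(2 × 0.0752 × 10.8) = 1.27 m.

1.27 m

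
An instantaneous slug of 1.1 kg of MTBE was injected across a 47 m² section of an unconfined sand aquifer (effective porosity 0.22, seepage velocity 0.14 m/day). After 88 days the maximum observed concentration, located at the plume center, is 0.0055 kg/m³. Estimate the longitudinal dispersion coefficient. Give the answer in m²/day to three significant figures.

0.338 m²/day

At the plume center C_max = M/(n_e·A·√(4πDt)), so D = M²/(4πt·(n_e·A·C_max)²).
n_e·A·C_max = 0.22 × 47 × 0.0055 = 0.05687 kg/m.
D = 1.1²/(4π × 88 × 0.05687²) = 0.338 m²/day.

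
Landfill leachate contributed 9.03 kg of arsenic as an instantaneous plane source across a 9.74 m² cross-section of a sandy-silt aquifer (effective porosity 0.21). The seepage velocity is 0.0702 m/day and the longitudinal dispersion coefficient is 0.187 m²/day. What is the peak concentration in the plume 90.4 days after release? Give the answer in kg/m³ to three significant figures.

0.303 kg/m³

The peak of an instantaneous 1D plume sits at x = vt; there the Gaussian factor is 1 and C_max = M/(n_e·A·√(4πDt)), where n_e·A is the pore area the mass is dissolved in.
√(4πDt) = √(4π × 0.187 × 90.4) = 14.58 m, so C_max = 9.03/(0.21 × 9.74 × 14.58) = 0.303 kg/m³.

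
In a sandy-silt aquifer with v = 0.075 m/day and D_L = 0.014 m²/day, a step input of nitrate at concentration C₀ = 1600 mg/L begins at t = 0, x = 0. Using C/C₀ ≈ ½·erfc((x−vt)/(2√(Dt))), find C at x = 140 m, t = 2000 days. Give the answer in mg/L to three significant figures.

For a continuous step input, C/C₀ ≈ ½·erfc((x−vt)/(2√(Dt))).
vt = 0.075 × 2000 = 150 m and 2√(Dt) = 2√(0.014 × 2000) = 10.58 m.
Argument (x−vt)/(2√(Dt)) = (140 − 150)/10.58 = -0.9452; ½·erfc(-0.9452) = 0.9093.
C = 1600 × 0.9093 = 1450 mg/L.

1450 mg/L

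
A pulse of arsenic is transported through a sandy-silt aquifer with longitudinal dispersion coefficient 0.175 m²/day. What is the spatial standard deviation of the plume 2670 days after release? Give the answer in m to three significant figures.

30.6 m

Dispersive spreading gives a Gaussian with σ² = 2Dt; advection only shifts the center.
σ = √(2 × 0.175 × 2670) = 30.6 m.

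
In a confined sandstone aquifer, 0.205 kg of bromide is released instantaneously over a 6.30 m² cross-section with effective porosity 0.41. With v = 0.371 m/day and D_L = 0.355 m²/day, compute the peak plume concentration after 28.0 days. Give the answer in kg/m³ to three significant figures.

The peak of an instantaneous 1D plume sits at x = vt; there the Gaussian factor is 1 and C_max = M/(n_e·A·√(4πDt)), where n_e·A is the pore area the mass is dissolved in.
√(4πDt) = √(4π × 0.355 × 28.0) = 11.18 m, so C_max = 0.205/(0.41 × 6.30 × 11.18) = 0.00710 kg/m³.

0.00710 kg/m³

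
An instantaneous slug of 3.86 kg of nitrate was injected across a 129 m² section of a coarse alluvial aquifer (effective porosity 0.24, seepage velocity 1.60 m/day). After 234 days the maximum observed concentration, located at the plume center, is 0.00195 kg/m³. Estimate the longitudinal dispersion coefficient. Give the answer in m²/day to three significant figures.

1.39 m²/day

At the plume center C_max = M/(n_e·A·√(4πDt)), so D = M²/(4πt·(n_e·A·C_max)²).
n_e·A·C_max = 0.24 × 129 × 0.00195 = 0.06037 kg/m.
D = 3.86²/(4π × 234 × 0.06037²) = 1.39 m²/day.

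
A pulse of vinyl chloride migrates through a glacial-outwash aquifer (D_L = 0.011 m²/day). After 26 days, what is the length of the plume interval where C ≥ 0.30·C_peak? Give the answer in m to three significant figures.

The plume is Gaussian with σ = √(2Dt) = √(2 × 0.011 × 26) = 0.7563 m.
C/C_peak = exp(−Δx²/(2σ²)) = 0.30 ⇒ Δx = σ·√(−2 ln 0.30) = 0.7563 × 1.552 = 1.174 m.
Width = 2Δx = 2.35 m.

2.35 m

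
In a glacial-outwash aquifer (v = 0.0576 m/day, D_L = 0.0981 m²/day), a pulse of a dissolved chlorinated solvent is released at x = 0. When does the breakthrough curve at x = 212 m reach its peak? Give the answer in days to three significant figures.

3650 days

For the 1D instantaneous-source solution, setting ∂C/∂t = 0 at fixed x gives v²t² + 2Dt − x² = 0, so t = (√(D² + v²x²) − D)/v².
√(D² + v²x²) = √(0.0981² + 0.0576² × 212²) = 12.21; v² = 0.00331776.
t = (12.21 − 0.0981)/0.00331776 = 3650 days (vs. the pure-advection estimate x/v = 3680 d).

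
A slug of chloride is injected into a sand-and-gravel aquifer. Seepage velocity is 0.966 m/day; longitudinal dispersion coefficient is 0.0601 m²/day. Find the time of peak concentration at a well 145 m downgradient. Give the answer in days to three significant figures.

For the 1D instantaneous-source solution, setting ∂C/∂t = 0 at fixed x gives v²t² + 2Dt − x² = 0, so t = (√(D² + v²x²) − D)/v².
√(D² + v²x²) = √(0.0601² + 0.966² × 145²) = 140.1; v² = 0.933156.
t = (140.1 − 0.0601)/0.933156 = 150 days (vs. the pure-advection estimate x/v = 150 d).

150 days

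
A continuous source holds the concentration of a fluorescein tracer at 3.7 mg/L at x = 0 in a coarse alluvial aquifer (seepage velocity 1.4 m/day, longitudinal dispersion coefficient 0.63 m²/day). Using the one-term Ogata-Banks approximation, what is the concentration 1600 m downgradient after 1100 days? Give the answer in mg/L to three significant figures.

For a continuous step input, C/C₀ ≈ ½·erfc((x−vt)/(2√(Dt))).
vt = 1.4 × 1100 = 1540 m and 2√(Dt) = 2√(0.63 × 1100) = 52.65 m.
Argument (x−vt)/(2√(Dt)) = (1600 − 1540)/52.65 = 1.140; ½·erfc(1.140) = 0.05346.
C = 3.7 × 0.05346 = 0.198 mg/L.

0.198 mg/L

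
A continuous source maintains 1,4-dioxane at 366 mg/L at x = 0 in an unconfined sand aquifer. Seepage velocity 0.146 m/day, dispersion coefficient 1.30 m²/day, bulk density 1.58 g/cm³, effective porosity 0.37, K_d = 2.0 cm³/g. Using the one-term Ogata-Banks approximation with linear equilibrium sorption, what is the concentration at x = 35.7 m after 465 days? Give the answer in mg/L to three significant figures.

2.03 mg/L

Retardation factor R = 1 + ρ_b·K_d/n = 1 + 1.58 × 2.0/0.37 = 9.541.
Sorption retards both mechanisms: v_R = v/R = 0.01530 m/day, D_R = D/R = 0.1363 m²/day.
v_R·t = 0.01530 × 465 = 7.1145 m; 2√(D_R t) = 15.92 m; argument = (35.7 − 7.1145)/15.92 = 1.796.
C = C₀ × ½·erfc(1.796) = 366 × 0.005544 = 2.03 mg/L.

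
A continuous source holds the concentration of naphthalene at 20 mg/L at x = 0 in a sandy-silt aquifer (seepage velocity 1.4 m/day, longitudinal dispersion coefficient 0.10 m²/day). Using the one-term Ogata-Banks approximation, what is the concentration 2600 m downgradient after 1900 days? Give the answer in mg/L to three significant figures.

For a continuous step input, C/C₀ ≈ ½·erfc((x−vt)/(2√(Dt))).
vt = 1.4 × 1900 = 2660 m and 2√(Dt) = 2√(0.10 × 1900) = 27.57 m.
Argument (x−vt)/(2√(Dt)) = (2600 − 2660)/27.57 = -2.176; ½·erfc(-2.176) = 0.9990.
C = 20 × 0.9990 = 20.0 mg/L.

20.0 mg/L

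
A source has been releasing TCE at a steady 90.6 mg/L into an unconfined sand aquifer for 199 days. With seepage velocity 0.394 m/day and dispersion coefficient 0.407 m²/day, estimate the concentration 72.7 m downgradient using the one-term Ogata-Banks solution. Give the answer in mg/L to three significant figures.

61.0 mg/L

For a continuous step input, C/C₀ ≈ ½·erfc((x−vt)/(2√(Dt))).
vt = 0.394 × 199 = 78.406 m and 2√(Dt) = 2√(0.407 × 199) = 18.00 m.
Argument (x−vt)/(2√(Dt)) = (72.7 − 78.406)/18.00 = -0.3170; ½·erfc(-0.3170) = 0.6730.
C = 90.6 × 0.6730 = 61.0 mg/L.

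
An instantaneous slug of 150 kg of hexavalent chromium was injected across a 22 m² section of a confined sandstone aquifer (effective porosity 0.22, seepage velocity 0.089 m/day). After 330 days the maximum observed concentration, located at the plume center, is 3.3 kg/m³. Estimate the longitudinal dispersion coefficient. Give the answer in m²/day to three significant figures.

0.0213 m²/day

At the plume center C_max = M/(n_e·A·√(4πDt)), so D = M²/(4πt·(n_e·A·C_max)²).
n_e·A·C_max = 0.22 × 22 × 3.3 = 15.97 kg/m.
D = 150²/(4π × 330 × 15.97²) = 0.0213 m²/day.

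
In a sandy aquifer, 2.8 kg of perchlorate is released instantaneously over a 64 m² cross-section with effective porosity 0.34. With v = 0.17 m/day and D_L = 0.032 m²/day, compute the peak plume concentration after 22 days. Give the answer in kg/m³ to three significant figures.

0.0433 kg/m³

The peak of an instantaneous 1D plume sits at x = vt; there the Gaussian factor is 1 and C_max = M/(n_e·A·√(4πDt)), where n_e·A is the pore area the mass is dissolved in.
√(4πDt) = √(4π × 0.032 × 22) = 2.974 m, so C_max = 2.8/(0.34 × 64 × 2.974) = 0.0433 kg/m³.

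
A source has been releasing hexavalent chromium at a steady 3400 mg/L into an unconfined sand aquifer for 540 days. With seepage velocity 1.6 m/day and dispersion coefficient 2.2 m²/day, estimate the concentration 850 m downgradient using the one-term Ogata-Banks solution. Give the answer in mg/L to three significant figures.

For a continuous step input, C/C₀ ≈ ½·erfc((x−vt)/(2√(Dt))).
vt = 1.6 × 540 = 864 m and 2√(Dt) = 2√(2.2 × 540) = 68.93 m.
Argument (x−vt)/(2√(Dt)) = (850 − 864)/68.93 = -0.2031; ½·erfc(-0.2031) = 0.6130.
C = 3400 × 0.6130 = 2080 mg/L.

2080 mg/L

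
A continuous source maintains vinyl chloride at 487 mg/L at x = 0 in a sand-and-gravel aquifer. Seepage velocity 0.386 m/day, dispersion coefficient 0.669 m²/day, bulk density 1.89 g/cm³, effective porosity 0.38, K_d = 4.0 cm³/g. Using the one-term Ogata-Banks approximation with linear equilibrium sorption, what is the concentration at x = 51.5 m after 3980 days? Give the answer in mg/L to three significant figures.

Retardation factor R = 1 + ρ_b·K_d/n = 1 + 1.89 × 4.0/0.38 = 20.89.
Sorption retards both mechanisms: v_R = v/R = 0.01848 m/day, D_R = D/R = 0.03202 m²/day.
v_R·t = 0.01848 × 3980 = 73.5504 m; 2√(D_R t) = 22.58 m; argument = (51.5 − 73.5504)/22.58 = -0.9765.
C = C₀ × ½·erfc(-0.9765) = 487 × 0.9164 = 446 mg/L.

446 mg/L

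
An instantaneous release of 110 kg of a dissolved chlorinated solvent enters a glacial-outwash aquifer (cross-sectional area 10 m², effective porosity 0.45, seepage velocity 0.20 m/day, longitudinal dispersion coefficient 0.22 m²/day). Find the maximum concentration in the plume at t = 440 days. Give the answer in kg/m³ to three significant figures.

0.701 kg/m³

The peak of an instantaneous 1D plume sits at x = vt; there the Gaussian factor is 1 and C_max = M/(n_e·A·√(4πDt)), where n_e·A is the pore area the mass is dissolved in.
√(4πDt) = √(4π × 0.22 × 440) = 34.88 m, so C_max = 110/(0.45 × 10 × 34.88) = 0.701 kg/m³.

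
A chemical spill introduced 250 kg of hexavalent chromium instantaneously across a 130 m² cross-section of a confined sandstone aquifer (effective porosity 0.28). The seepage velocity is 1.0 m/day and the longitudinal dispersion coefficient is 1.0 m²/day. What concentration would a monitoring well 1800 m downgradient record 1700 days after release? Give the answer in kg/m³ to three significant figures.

For an instantaneous plane source, C(x,t) = M/(n_e·A·√(4πDt)) · exp(−(x−vt)²/(4Dt)), with n_e·A the pore (flow) area.
Plume center vt = 1.0 × 1700 = 1700 m, so the well at 1800 m is 100 m downgradient of the peak.
√(4πDt) = 146.2 m, giving peak height M/(n_e·A·√(4πDt)) = 250/(0.28 × 130 × 146.2) = 0.04698 kg/m³.
(x−vt)²/(4Dt) = (100)²/(4 × 1.0 × 1700) = 1.471; exp(−1.471) = 0.2297.
C = 0.04698 × 0.2297 = 0.0108 kg/m³.

0.0108 kg/m³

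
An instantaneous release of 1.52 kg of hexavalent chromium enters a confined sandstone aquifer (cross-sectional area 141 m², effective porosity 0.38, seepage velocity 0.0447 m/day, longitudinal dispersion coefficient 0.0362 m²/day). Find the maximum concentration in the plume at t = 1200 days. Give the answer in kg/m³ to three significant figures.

The peak of an instantaneous 1D plume sits at x = vt; there the Gaussian factor is 1 and C_max = M/(n_e·A·√(4πDt)), where n_e·A is the pore area the mass is dissolved in.
√(4πDt) = √(4π × 0.0362 × 1200) = 23.36 m, so C_max = 1.52/(0.38 × 141 × 23.36) = 0.00121 kg/m³.

0.00121 kg/m³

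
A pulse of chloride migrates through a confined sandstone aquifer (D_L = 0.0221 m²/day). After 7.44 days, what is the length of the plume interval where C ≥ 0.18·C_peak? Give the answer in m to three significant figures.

The plume is Gaussian with σ = √(2Dt) = √(2 × 0.0221 × 7.44) = 0.5735 m.
C/C_peak = exp(−Δx²/(2σ²)) = 0.18 ⇒ Δx = σ·√(−2 ln 0.18) = 0.5735 × 1.852 = 1.062 m.
Width = 2Δx = 2.12 m.

2.12 m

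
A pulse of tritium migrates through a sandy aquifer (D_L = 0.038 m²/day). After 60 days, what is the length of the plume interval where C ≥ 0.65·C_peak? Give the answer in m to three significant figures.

3.96 m

The plume is Gaussian with σ = √(2Dt) = √(2 × 0.038 × 60) = 2.135 m.
C/C_peak = exp(−Δx²/(2σ²)) = 0.65 ⇒ Δx = σ·√(−2 ln 0.65) = 2.135 × 0.9282 = 1.982 m.
Width = 2Δx = 3.96 m.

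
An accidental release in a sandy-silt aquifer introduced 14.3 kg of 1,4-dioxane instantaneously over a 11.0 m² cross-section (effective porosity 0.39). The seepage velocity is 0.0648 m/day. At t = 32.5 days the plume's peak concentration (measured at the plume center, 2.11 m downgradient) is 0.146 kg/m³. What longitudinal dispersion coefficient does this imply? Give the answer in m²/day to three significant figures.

1.28 m²/day

At the plume center C_max = M/(n_e·A·√(4πDt)), so D = M²/(4πt·(n_e·A·C_max)²).
n_e·A·C_max = 0.39 × 11.0 × 0.146 = 0.6263 kg/m.
D = 14.3²/(4π × 32.5 × 0.6263²) = 1.28 m²/day.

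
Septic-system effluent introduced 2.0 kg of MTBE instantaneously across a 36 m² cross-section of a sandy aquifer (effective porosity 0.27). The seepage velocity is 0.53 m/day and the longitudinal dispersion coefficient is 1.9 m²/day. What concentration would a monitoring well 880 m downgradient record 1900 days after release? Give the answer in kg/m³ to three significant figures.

For an instantaneous plane source, C(x,t) = M/(n_e·A·√(4πDt)) · exp(−(x−vt)²/(4Dt)), with n_e·A the pore (flow) area.
Plume center vt = 0.53 × 1900 = 1007 m, so the well at 880 m is 127 m upgradient of the peak.
√(4πDt) = 213.0 m, giving peak height M/(n_e·A·√(4πDt)) = 2.0/(0.27 × 36 × 213.0) = 0.0009660 kg/m³.
(x−vt)²/(4Dt) = (-127)²/(4 × 1.9 × 1900) = 1.117; exp(−1.117) = 0.3273.
C = 0.0009660 × 0.3273 = 0.000316 kg/m³.

0.000316 kg/m³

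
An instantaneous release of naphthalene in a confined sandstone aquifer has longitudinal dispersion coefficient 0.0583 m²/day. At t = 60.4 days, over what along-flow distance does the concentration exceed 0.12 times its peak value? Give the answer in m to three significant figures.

10.9 m

The plume is Gaussian with σ = √(2Dt) = √(2 × 0.0583 × 60.4) = 2.654 m.
C/C_peak = exp(−Δx²/(2σ²)) = 0.12 ⇒ Δx = σ·√(−2 ln 0.12) = 2.654 × 2.059 = 5.465 m.
Width = 2Δx = 10.9 m.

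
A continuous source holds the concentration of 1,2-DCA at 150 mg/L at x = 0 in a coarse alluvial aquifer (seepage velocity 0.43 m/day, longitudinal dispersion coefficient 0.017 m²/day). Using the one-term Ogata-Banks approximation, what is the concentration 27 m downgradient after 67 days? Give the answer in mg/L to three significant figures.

For a continuous step input, C/C₀ ≈ ½·erfc((x−vt)/(2√(Dt))).
vt = 0.43 × 67 = 28.81 m and 2√(Dt) = 2√(0.017 × 67) = 2.134 m.
Argument (x−vt)/(2√(Dt)) = (27 − 28.81)/2.134 = -0.8482; ½·erfc(-0.8482) = 0.8848.
C = 150 × 0.8848 = 133 mg/L.

133 mg/L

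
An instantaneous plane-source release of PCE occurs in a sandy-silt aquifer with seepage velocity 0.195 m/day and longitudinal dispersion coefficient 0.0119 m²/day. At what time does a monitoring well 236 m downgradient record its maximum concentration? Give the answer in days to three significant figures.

For the 1D instantaneous-source solution, setting ∂C/∂t = 0 at fixed x gives v²t² + 2Dt − x² = 0, so t = (√(D² + v²x²) − D)/v².
√(D² + v²x²) = √(0.0119² + 0.195² × 236²) = 46.02; v² = 0.038025.
t = (46.02 − 0.0119)/0.038025 = 1210 days (vs. the pure-advection estimate x/v = 1210 d).

1210 days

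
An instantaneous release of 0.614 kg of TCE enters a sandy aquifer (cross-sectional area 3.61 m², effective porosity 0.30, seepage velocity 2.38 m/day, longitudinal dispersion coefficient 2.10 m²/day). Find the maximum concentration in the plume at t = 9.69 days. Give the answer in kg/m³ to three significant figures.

0.0355 kg/m³

The peak of an instantaneous 1D plume sits at x = vt; there the Gaussian factor is 1 and C_max = M/(n_e·A·√(4πDt)), where n_e·A is the pore area the mass is dissolved in.
√(4πDt) = √(4π × 2.10 × 9.69) = 15.99 m, so C_max = 0.614/(0.30 × 3.61 × 15.99) = 0.0355 kg/m³.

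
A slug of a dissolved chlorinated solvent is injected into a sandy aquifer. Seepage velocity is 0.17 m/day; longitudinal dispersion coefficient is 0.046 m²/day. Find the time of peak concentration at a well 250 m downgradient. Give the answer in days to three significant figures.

For the 1D instantaneous-source solution, setting ∂C/∂t = 0 at fixed x gives v²t² + 2Dt − x² = 0, so t = (√(D² + v²x²) − D)/v².
√(D² + v²x²) = √(0.046² + 0.17² × 250²) = 42.50; v² = 0.0289.
t = (42.50 − 0.046)/0.0289 = 1470 days (vs. the pure-advection estimate x/v = 1470 d).

1470 days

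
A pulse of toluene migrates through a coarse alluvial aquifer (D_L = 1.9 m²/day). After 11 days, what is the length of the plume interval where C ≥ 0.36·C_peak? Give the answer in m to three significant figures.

The plume is Gaussian with σ = √(2Dt) = √(2 × 1.9 × 11) = 6.465 m.
C/C_peak = exp(−Δx²/(2σ²)) = 0.36 ⇒ Δx = σ·√(−2 ln 0.36) = 6.465 × 1.429 = 9.238 m.
Width = 2Δx = 18.5 m.

18.5 m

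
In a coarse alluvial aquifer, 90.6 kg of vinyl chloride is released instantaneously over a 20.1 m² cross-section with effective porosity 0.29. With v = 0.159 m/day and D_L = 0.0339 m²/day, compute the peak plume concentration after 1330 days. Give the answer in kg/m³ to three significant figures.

0.653 kg/m³

The peak of an instantaneous 1D plume sits at x = vt; there the Gaussian factor is 1 and C_max = M/(n_e·A·√(4πDt)), where n_e·A is the pore area the mass is dissolved in.
√(4πDt) = √(4π × 0.0339 × 1330) = 23.80 m, so C_max = 90.6/(0.29 × 20.1 × 23.80) = 0.653 kg/m³.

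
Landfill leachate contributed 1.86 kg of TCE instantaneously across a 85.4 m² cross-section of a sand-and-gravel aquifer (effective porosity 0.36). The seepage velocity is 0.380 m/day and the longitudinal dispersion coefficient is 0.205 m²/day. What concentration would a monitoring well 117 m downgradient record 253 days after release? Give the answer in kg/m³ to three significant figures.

For an instantaneous plane source, C(x,t) = M/(n_e·A·√(4πDt)) · exp(−(x−vt)²/(4Dt)), with n_e·A the pore (flow) area.
Plume center vt = 0.380 × 253 = 96.14 m, so the well at 117 m is 20.86 m downgradient of the peak.
√(4πDt) = 25.53 m, giving peak height M/(n_e·A·√(4πDt)) = 1.86/(0.36 × 85.4 × 25.53) = 0.002370 kg/m³.
(x−vt)²/(4Dt) = (20.86)²/(4 × 0.205 × 253) = 2.097; exp(−2.097) = 0.1228.
C = 0.002370 × 0.1228 = 0.000291 kg/m³.

0.000291 kg/m³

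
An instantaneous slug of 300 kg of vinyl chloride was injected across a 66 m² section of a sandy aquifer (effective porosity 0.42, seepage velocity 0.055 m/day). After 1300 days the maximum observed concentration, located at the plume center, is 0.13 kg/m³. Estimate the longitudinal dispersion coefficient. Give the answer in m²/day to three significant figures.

At the plume center C_max = M/(n_e·A·√(4πDt)), so D = M²/(4πt·(n_e·A·C_max)²).
n_e·A·C_max = 0.42 × 66 × 0.13 = 3.604 kg/m.
D = 300²/(4π × 1300 × 3.604²) = 0.424 m²/day.

0.424 m²/day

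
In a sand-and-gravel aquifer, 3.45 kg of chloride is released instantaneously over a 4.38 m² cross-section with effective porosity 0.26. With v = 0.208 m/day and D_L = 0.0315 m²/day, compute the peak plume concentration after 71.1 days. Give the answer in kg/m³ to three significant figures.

0.571 kg/m³

The peak of an instantaneous 1D plume sits at x = vt; there the Gaussian factor is 1 and C_max = M/(n_e·A·√(4πDt)), where n_e·A is the pore area the mass is dissolved in.
√(4πDt) = √(4π × 0.0315 × 71.1) = 5.305 m, so C_max = 3.45/(0.26 × 4.38 × 5.305) = 0.571 kg/m³.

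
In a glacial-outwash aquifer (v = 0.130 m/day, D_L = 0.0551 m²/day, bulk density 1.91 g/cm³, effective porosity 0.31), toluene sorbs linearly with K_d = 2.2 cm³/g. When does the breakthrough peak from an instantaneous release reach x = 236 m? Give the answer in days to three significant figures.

Retardation factor R = 1 + ρ_b·K_d/n = 1 + 1.91 × 2.2/0.31 = 14.55.
Sorption retards both mechanisms: v_R = v/R = 0.008935 m/day, D_R = D/R = 0.003787 m²/day.
Peak time from v_R²t² + 2D_R t − x² = 0: t = (√(D_R² + v_R²x²) − D_R)/v_R².
√(D_R² + v_R²x²) = √(0.003787² + 0.008935² × 236²) = 2.109; v_R² = 7.983e-05.
t = (2.109 − 0.003787)/7.983e-05 = 26400 days.

26400 days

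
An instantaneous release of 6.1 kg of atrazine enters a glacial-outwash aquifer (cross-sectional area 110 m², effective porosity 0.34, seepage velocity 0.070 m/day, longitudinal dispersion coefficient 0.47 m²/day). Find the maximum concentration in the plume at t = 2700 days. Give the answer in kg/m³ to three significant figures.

0.00129 kg/m³

The peak of an instantaneous 1D plume sits at x = vt; there the Gaussian factor is 1 and C_max = M/(n_e·A·√(4πDt)), where n_e·A is the pore area the mass is dissolved in.
√(4πDt) = √(4π × 0.47 × 2700) = 126.3 m, so C_max = 6.1/(0.34 × 110 × 126.3) = 0.00129 kg/m³.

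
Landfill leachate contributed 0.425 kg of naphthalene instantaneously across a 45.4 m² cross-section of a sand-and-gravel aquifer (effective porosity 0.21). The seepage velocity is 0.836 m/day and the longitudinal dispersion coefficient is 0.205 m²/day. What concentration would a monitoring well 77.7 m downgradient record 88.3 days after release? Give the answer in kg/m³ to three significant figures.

For an instantaneous plane source, C(x,t) = M/(n_e·A·√(4πDt)) · exp(−(x−vt)²/(4Dt)), with n_e·A the pore (flow) area.
Plume center vt = 0.836 × 88.3 = 73.8188 m, so the well at 77.7 m is 3.8812 m downgradient of the peak.
√(4πDt) = 15.08 m, giving peak height M/(n_e·A·√(4πDt)) = 0.425/(0.21 × 45.4 × 15.08) = 0.002956 kg/m³.
(x−vt)²/(4Dt) = (3.8812)²/(4 × 0.205 × 88.3) = 0.2080; exp(−0.2080) = 0.8122.
C = 0.002956 × 0.8122 = 0.00240 kg/m³.

0.00240 kg/m³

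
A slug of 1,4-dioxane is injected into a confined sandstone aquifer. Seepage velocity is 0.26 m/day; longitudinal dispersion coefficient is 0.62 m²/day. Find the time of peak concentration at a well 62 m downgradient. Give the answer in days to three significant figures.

For the 1D instantaneous-source solution, setting ∂C/∂t = 0 at fixed x gives v²t² + 2Dt − x² = 0, so t = (√(D² + v²x²) − D)/v².
√(D² + v²x²) = √(0.62² + 0.26² × 62²) = 16.13; v² = 0.0676.
t = (16.13 − 0.62)/0.0676 = 229 days (vs. the pure-advection estimate x/v = 238 d).

229 days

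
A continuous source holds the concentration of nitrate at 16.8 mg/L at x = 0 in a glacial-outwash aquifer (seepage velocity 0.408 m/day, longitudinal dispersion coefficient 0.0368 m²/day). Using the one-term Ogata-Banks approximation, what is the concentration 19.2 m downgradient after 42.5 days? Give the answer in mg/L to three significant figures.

2.46 mg/L

For a continuous step input, C/C₀ ≈ ½·erfc((x−vt)/(2√(Dt))).
vt = 0.408 × 42.5 = 17.34 m and 2√(Dt) = 2√(0.0368 × 42.5) = 2.501 m.
Argument (x−vt)/(2√(Dt)) = (19.2 − 17.34)/2.501 = 0.7437; ½·erfc(0.7437) = 0.1465.
C = 16.8 × 0.1465 = 2.46 mg/L.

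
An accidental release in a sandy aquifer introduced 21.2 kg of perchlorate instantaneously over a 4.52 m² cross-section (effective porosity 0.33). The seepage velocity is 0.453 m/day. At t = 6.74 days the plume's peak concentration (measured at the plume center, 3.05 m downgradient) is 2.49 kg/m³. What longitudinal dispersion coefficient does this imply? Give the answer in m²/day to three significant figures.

At the plume center C_max = M/(n_e·A·√(4πDt)), so D = M²/(4πt·(n_e·A·C_max)²).
n_e·A·C_max = 0.33 × 4.52 × 2.49 = 3.714 kg/m.
D = 21.2²/(4π × 6.74 × 3.714²) = 0.385 m²/day.

0.385 m²/day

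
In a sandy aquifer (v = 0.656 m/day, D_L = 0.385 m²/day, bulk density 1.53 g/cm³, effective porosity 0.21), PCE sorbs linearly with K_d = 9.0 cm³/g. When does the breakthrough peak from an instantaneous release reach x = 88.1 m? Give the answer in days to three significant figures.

8880 days

Retardation factor R = 1 + ρ_b·K_d/n = 1 + 1.53 × 9.0/0.21 = 66.57.
Sorption retards both mechanisms: v_R = v/R = 0.009854 m/day, D_R = D/R = 0.005783 m²/day.
Peak time from v_R²t² + 2D_R t − x² = 0: t = (√(D_R² + v_R²x²) − D_R)/v_R².
√(D_R² + v_R²x²) = √(0.005783² + 0.009854² × 88.1²) = 0.8682; v_R² = 9.710e-05.
t = (0.8682 − 0.005783)/9.710e-05 = 8880 days.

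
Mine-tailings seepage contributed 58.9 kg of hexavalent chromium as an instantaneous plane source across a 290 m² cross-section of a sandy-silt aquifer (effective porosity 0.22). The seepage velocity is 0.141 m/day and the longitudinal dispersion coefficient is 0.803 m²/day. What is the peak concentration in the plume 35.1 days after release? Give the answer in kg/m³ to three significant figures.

0.0491 kg/m³

The peak of an instantaneous 1D plume sits at x = vt; there the Gaussian factor is 1 and C_max = M/(n_e·A·√(4πDt)), where n_e·A is the pore area the mass is dissolved in.
√(4πDt) = √(4π × 0.803 × 35.1) = 18.82 m, so C_max = 58.9/(0.22 × 290 × 18.82) = 0.0491 kg/m³.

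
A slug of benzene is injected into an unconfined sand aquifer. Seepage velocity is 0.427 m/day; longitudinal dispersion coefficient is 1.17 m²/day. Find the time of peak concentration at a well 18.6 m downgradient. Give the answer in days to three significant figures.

37.6 days

For the 1D instantaneous-source solution, setting ∂C/∂t = 0 at fixed x gives v²t² + 2Dt − x² = 0, so t = (√(D² + v²x²) − D)/v².
√(D² + v²x²) = √(1.17² + 0.427² × 18.6²) = 8.028; v² = 0.182329.
t = (8.028 − 1.17)/0.182329 = 37.6 days (vs. the pure-advection estimate x/v = 43.6 d).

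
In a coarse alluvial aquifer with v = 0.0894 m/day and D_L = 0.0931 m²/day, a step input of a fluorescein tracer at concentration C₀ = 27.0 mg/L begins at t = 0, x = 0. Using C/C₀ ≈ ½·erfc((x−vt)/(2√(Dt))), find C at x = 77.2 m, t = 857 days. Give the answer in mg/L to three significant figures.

For a continuous step input, C/C₀ ≈ ½·erfc((x−vt)/(2√(Dt))).
vt = 0.0894 × 857 = 76.6158 m and 2√(Dt) = 2√(0.0931 × 857) = 17.86 m.
Argument (x−vt)/(2√(Dt)) = (77.2 − 76.6158)/17.86 = 0.03271; ½·erfc(0.03271) = 0.4816.
C = 27.0 × 0.4816 = 13.0 mg/L.

13.0 mg/L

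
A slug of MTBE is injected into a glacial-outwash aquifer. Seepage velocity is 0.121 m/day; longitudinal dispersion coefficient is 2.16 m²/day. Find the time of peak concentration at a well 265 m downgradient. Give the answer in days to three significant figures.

2050 days

For the 1D instantaneous-source solution, setting ∂C/∂t = 0 at fixed x gives v²t² + 2Dt − x² = 0, so t = (√(D² + v²x²) − D)/v².
√(D² + v²x²) = √(2.16² + 0.121² × 265²) = 32.14; v² = 0.014641.
t = (32.14 − 2.16)/0.014641 = 2050 days (vs. the pure-advection estimate x/v = 2190 d).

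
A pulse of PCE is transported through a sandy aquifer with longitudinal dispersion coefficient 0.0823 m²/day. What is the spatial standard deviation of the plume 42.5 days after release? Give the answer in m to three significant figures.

2.64 m

Dispersive spreading gives a Gaussian with σ² = 2Dt; advection only shifts the center.
σ = √(2 × 0.0823 × 42.5) = 2.64 m.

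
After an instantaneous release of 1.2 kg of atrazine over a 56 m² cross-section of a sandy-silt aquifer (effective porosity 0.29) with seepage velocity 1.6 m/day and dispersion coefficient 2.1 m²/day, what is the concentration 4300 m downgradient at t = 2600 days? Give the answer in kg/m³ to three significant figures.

0.000115 kg/m³

For an instantaneous plane source, C(x,t) = M/(n_e·A·√(4πDt)) · exp(−(x−vt)²/(4Dt)), with n_e·A the pore (flow) area.
Plume center vt = 1.6 × 2600 = 4160 m, so the well at 4300 m is 140 m downgradient of the peak.
√(4πDt) = 261.9 m, giving peak height M/(n_e·A·√(4πDt)) = 1.2/(0.29 × 56 × 261.9) = 0.0002821 kg/m³.
(x−vt)²/(4Dt) = (140)²/(4 × 2.1 × 2600) = 0.8974; exp(−0.8974) = 0.4076.
C = 0.0002821 × 0.4076 = 0.000115 kg/m³.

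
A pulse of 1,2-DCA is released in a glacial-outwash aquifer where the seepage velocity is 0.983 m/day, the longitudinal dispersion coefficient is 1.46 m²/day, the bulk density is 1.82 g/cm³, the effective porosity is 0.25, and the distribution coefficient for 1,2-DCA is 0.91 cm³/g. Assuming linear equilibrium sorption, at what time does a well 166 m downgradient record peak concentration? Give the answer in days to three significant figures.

Retardation factor R = 1 + ρ_b·K_d/n = 1 + 1.82 × 0.91/0.25 = 7.625.
Sorption retards both mechanisms: v_R = v/R = 0.1289 m/day, D_R = D/R = 0.1915 m²/day.
Peak time from v_R²t² + 2D_R t − x² = 0: t = (√(D_R² + v_R²x²) − D_R)/v_R².
√(D_R² + v_R²x²) = √(0.1915² + 0.1289² × 166²) = 21.40; v_R² = 0.01662.
t = (21.40 − 0.1915)/0.01662 = 1280 days.

1280 days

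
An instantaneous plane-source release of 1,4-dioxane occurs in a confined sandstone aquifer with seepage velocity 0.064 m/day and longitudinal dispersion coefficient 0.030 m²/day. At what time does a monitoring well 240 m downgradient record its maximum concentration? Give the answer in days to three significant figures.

3740 days

For the 1D instantaneous-source solution, setting ∂C/∂t = 0 at fixed x gives v²t² + 2Dt − x² = 0, so t = (√(D² + v²x²) − D)/v².
√(D² + v²x²) = √(0.030² + 0.064² × 240²) = 15.36; v² = 0.004096.
t = (15.36 − 0.030)/0.004096 = 3740 days (vs. the pure-advection estimate x/v = 3750 d).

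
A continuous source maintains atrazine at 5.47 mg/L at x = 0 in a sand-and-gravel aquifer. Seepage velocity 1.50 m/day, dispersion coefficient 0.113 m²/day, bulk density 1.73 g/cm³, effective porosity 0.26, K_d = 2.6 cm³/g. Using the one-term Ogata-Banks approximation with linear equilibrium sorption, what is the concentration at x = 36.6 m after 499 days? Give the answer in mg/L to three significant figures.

5.24 mg/L

Retardation factor R = 1 + ρ_b·K_d/n = 1 + 1.73 × 2.6/0.26 = 18.30.
Sorption retards both mechanisms: v_R = v/R = 0.08197 m/day, D_R = D/R = 0.006175 m²/day.
v_R·t = 0.08197 × 499 = 40.90303 m; 2√(D_R t) = 3.511 m; argument = (36.6 − 40.90303)/3.511 = -1.226.
C = C₀ × ½·erfc(-1.226) = 5.47 × 0.9585 = 5.24 mg/L.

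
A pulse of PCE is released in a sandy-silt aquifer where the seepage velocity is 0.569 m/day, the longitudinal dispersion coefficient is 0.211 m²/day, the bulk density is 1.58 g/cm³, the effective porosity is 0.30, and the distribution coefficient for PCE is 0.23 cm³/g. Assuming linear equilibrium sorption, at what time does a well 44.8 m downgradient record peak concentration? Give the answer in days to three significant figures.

173 days

Retardation factor R = 1 + ρ_b·K_d/n = 1 + 1.58 × 0.23/0.30 = 2.211.
Sorption retards both mechanisms: v_R = v/R = 0.2573 m/day, D_R = D/R = 0.09543 m²/day.
Peak time from v_R²t² + 2D_R t − x² = 0: t = (√(D_R² + v_R²x²) − D_R)/v_R².
√(D_R² + v_R²x²) = √(0.09543² + 0.2573² × 44.8²) = 11.53; v_R² = 0.06620.
t = (11.53 − 0.09543)/0.06620 = 173 days.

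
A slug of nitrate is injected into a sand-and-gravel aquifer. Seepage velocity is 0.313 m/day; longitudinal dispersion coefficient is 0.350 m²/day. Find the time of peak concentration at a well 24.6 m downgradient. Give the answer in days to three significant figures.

For the 1D instantaneous-source solution, setting ∂C/∂t = 0 at fixed x gives v²t² + 2Dt − x² = 0, so t = (√(D² + v²x²) − D)/v².
√(D² + v²x²) = √(0.350² + 0.313² × 24.6²) = 7.708; v² = 0.097969.
t = (7.708 − 0.350)/0.097969 = 75.1 days (vs. the pure-advection estimate x/v = 78.6 d).

75.1 days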